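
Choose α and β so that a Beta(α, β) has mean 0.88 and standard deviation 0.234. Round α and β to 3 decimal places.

α = 0.817, β = 0.111

σ² = 0.234² = 0.054756.
With s = α+β, Var = μ(1−μ)/(s+1), so s+1 = (0.88×0.12)/0.054756 = 1.9286 and s = 0.9286.
α = μs = 0.817, β = (1−μ)s = 0.111.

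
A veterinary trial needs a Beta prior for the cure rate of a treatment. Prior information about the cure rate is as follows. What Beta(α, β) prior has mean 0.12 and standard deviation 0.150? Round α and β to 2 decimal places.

Variance = 0.150² = 0.022500. The moment-matching identity α+β = μ(1−μ)/Var − 1 gives
α+β = 0.1056/0.022500 − 1 = 3.6933, so α = μ·3.6933 = 0.44 and β = (1−μ)·3.6933 = 3.25.

α = 0.44, β = 3.25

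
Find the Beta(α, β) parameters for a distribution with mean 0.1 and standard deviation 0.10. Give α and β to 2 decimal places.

α = 0.80, β = 7.20

σ² = 0.10² = 0.0100.
With s = α+β, Var = μ(1−μ)/(s+1), so s+1 = (0.1×0.9)/0.0100 = 9.0000 and s = 8.0000.
α = μs = 0.80, β = (1−μ)s = 7.20.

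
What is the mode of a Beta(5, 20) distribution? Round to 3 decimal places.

0.174

With α,β > 1, mode = (α−1)/(α+β−2) = 4/23 = 0.174.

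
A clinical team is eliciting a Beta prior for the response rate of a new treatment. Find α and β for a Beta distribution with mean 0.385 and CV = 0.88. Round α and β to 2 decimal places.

α = 0.41, β = 0.65

σ = CV·μ = 0.88×0.385 = 0.33880, so σ² = 0.114785.
s+1 = μ(1−μ)/σ² = 0.236775/0.114785 = 2.0628, so s = α+β = 1.0628.
α = μs = 0.41, β = (1−μ)s = 0.65.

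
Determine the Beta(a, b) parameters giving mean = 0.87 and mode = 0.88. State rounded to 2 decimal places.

a = 66.12, b = 9.88

Let s = a+b. Mean gives a = μs = 0.87s; mode gives (a−1)/(s−2) = 0.88.
Substituting: 0.87s − 1 = 0.88(s−2) = 0.88s − 1.76, so -0.01s = -0.76 and s = 76.0000.
Then a = 0.87×76.0000 = 66.12 and b = s−a = 9.88.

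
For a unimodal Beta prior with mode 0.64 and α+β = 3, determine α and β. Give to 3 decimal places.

Since the density peak of Beta(α,β) is at (α−1)/(α+β−2),
α = 1 + 0.64(3−2) = 1.640 and β = 3 − 1.640 = 1.360.

α = 1.640, β = 1.360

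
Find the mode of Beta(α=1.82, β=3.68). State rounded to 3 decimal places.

With α,β > 1, mode = (α−1)/(α+β−2) = 0.82/3.50 = 0.234.

0.234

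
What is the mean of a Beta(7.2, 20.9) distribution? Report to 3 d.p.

The Beta mean is α/(α+β) = 7.2/(7.2+20.9) = 0.256.

0.256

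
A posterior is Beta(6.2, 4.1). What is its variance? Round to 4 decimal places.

0.0212

α+β = 10.3 and αβ = 25.42, so Var = αβ/[(α+β)²(α+β+1)] = 25.42/1198.817 = 0.0212.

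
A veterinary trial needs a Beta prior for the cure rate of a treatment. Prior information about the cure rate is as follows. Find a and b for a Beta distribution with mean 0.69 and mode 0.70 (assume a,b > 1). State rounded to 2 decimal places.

Let s = a+b. Mean gives a = μs = 0.69s; mode gives (a−1)/(s−2) = 0.70.
Substituting: 0.69s − 1 = 0.70(s−2) = 0.70s − 1.40, so -0.01s = -0.40 and s = 40.0000.
Then a = 0.69×40.0000 = 27.60 and b = s−a = 12.40.

a = 27.60, b = 12.40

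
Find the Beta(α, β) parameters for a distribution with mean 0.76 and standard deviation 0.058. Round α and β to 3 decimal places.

α = 40.448, β = 12.773

Variance = 0.058² = 0.003364. The moment-matching identity α+β = μ(1−μ)/Var − 1 gives
α+β = 0.1824/0.003364 − 1 = 53.2212, so α = μ·53.2212 = 40.448 and β = (1−μ)·53.2212 = 12.773.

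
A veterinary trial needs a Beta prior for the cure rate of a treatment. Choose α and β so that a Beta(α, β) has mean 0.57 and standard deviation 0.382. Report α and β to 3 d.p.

α = 0.387, β = 0.292

σ² = 0.382² = 0.145924.
With s = α+β, Var = μ(1−μ)/(s+1), so s+1 = (0.57×0.43)/0.145924 = 1.6796 and s = 0.6796.
α = μs = 0.387, β = (1−μ)s = 0.292.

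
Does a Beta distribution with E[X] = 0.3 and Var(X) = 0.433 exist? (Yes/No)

A Beta with mean μ has variance μ(1−μ)/(α+β+1) < μ(1−μ).
Here μ(1−μ) = 0.3×0.7 = 0.21, and 0.433 ≥ 0.21.

No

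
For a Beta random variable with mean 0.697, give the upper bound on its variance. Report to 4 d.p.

0.2112

For fixed mean μ the Beta variance is μ(1−μ)/(α+β+1), increasing as α+β decreases.
Its least upper bound (not attained) is μ(1−μ) = 0.697·0.303 = 0.2112.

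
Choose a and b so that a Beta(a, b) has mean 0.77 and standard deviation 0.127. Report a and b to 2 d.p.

Variance = 0.127² = 0.016129. The moment-matching identity a+b = μ(1−μ)/Var − 1 gives
a+b = 0.1771/0.016129 − 1 = 9.9802, so a = μ·9.9802 = 7.68 and b = (1−μ)·9.9802 = 2.30.

a = 7.68, b = 2.30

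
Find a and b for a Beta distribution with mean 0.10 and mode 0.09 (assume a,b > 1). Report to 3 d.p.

Let s = a+b. Mean gives a = μs = 0.10s; mode gives (a−1)/(s−2) = 0.09.
Substituting: 0.10s − 1 = 0.09(s−2) = 0.09s − 0.18, so 0.01s = 0.82 and s = 82.0000.
Then a = 0.10×82.0000 = 8.200 and b = s−a = 73.800.

a = 8.200, b = 73.800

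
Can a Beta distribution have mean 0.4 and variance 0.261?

No

The Beta variance bound is σ² < μ(1−μ).
Here μ(1−μ) = 0.4×0.6 = 0.24, and 0.261 ≥ 0.24.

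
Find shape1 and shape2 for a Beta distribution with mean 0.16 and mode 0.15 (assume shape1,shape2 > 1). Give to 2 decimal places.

shape1 = 11.20, shape2 = 58.80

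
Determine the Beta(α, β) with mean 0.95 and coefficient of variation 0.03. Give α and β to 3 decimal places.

σ = CV·μ = 0.03×0.95 = 0.02850, so σ² = 0.000812.
s+1 = μ(1−μ)/σ² = 0.0475/0.000812 = 58.4795, so s = α+β = 57.4795.
α = μs = 54.606, β = (1−μ)s = 2.874.

α = 54.606, β = 2.874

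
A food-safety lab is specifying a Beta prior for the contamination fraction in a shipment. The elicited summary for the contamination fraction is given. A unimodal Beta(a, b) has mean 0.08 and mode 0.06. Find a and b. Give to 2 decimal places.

With s = a+b: μ = a/s and mode = (a−1)/(s−2). Eliminating a = μs,
μs − 1 = m(s−2) ⇒ s(μ−m) = 1−2m ⇒ s = 0.88/0.02 = 44.0000.
So a = μs = 3.52, b = (1−μ)s = 40.48.

a = 3.52, b = 40.48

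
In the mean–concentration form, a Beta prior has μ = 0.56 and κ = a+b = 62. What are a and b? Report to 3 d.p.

a = 34.720, b = 27.280

Split κ in proportion μ : (1−μ): a = 0.56·62 = 34.720, b = 62 − 34.720 = 27.280.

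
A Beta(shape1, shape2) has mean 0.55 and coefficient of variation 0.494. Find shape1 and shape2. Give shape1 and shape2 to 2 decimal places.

shape1 = 1.29, shape2 = 1.06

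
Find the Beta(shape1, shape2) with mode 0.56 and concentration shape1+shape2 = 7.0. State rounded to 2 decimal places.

shape1 = 3.80, shape2 = 3.20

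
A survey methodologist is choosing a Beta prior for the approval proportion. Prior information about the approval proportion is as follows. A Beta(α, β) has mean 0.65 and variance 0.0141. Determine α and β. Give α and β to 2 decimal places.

Let s = α+β. The Beta variance is μ(1−μ)/(s+1).
So s+1 = μ(1−μ)/σ² = (0.65×0.35)/0.0141 = 0.2275/0.0141 = 16.1348, giving s = 15.1348.
Then α = μs = 0.65×15.1348 = 9.84 and β = (1−μ)s = 0.35×15.1348 = 5.30.

α = 9.84, β = 5.30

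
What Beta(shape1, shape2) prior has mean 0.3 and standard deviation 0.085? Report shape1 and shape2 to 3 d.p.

First σ² = 0.007225. Setting shape1 = μn, shape2 = (1−μ)n with n = shape1+shape2,
μ(1−μ)/(n+1) = 0.007225 ⇒ n+1 = 0.21/0.007225 = 29.0657 ⇒ n = 28.0657.
Hence shape1 = 0.3×28.0657 = 8.420, shape2 = 0.7×28.0657 = 19.646.

shape1 = 8.420, shape2 = 19.646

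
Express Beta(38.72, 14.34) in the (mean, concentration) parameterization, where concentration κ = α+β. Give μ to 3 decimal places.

μ = 0.730, κ = 53.06

κ = α+β = 38.72+14.34 = 53.06; μ = α/κ = 38.72/53.06 = 0.730.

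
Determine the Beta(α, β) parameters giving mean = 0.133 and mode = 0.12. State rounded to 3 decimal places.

α = 7.775, β = 50.686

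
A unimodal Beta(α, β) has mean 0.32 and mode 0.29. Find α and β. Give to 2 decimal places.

α = 4.48, β = 9.52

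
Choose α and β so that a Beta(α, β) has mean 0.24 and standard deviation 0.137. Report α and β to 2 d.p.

First σ² = 0.018769. Setting α = μn, β = (1−μ)n with n = α+β,
μ(1−μ)/(n+1) = 0.018769 ⇒ n+1 = 0.1824/0.018769 = 9.7182 ⇒ n = 8.7182.
Hence α = 0.24×8.7182 = 2.09, β = 0.76×8.7182 = 6.63.

α = 2.09, β = 6.63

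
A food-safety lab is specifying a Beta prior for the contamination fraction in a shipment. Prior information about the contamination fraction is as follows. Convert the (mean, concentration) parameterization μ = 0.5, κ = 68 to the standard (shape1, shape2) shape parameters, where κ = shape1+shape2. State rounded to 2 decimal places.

shape1 = 34.00, shape2 = 34.00

shape1 = μκ = 0.5×68 = 34.00 and shape2 = (1−μ)κ = 0.5×68 = 34.00.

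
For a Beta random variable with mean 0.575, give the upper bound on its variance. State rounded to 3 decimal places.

0.244

Var = μ(1−μ)/(α+β+1), which approaches μ(1−μ) as α+β → 0.
So the supremum is μ(1−μ) = 0.575×0.425 = 0.244.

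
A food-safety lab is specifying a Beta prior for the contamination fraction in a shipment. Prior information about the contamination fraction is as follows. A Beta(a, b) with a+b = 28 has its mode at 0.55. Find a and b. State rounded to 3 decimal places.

Since the density peak of Beta(a,b) is at (a−1)/(a+b−2),
a = 1 + 0.55(28−2) = 15.300 and b = 28 − 15.300 = 12.700.

a = 15.300, b = 12.700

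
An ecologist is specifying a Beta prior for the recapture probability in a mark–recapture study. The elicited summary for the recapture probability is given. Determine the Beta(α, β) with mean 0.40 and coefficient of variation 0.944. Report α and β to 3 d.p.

Var = (CV·μ)² = (0.944×0.40)² = 0.142582.
α+β = μ(1−μ)/Var − 1 = 0.2400/0.142582 − 1 = 0.6832.
Thus α = 0.40·0.6832 = 0.273 and β = 0.60·0.6832 = 0.410.

α = 0.273, β = 0.410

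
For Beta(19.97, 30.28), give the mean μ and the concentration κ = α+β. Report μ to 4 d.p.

μ = 0.3974, κ = 50.25

κ = α+β = 19.97+30.28 = 50.25; μ = α/κ = 19.97/50.25 = 0.3974.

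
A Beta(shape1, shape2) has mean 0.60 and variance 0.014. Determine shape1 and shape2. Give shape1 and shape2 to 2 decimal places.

Let s = shape1+shape2. The Beta variance is μ(1−μ)/(s+1).
So s+1 = μ(1−μ)/σ² = (0.60×0.40)/0.014 = 0.2400/0.014 = 17.1429, giving s = 16.1429.
Then shape1 = μs = 0.60×16.1429 = 9.69 and shape2 = (1−μ)s = 0.40×16.1429 = 6.46.

shape1 = 9.69, shape2 = 6.46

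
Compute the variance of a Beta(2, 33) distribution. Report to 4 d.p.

0.0015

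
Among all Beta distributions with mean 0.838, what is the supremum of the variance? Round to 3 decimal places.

0.136

For fixed mean μ the Beta variance is μ(1−μ)/(α+β+1), increasing as α+β decreases.
Its least upper bound (not attained) is μ(1−μ) = 0.838·0.162 = 0.136.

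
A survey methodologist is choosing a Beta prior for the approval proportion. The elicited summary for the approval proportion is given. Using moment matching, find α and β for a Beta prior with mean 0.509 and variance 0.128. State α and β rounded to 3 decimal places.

By moment matching, α+β = μ(1−μ)/σ² − 1 = (0.509·0.491)/0.128 − 1 = 1.9525 − 1 = 0.9525.
Since α/(α+β) = μ, α = 0.509·0.9525 = 0.485 and β = 0.491·0.9525 = 0.468.

α = 0.485, β = 0.468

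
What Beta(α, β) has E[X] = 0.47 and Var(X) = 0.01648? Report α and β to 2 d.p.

Write ν = α+β; then α = μν and Var = μ(1−μ)/(ν+1).
ν = μ(1−μ)/Var − 1 = 0.2491/0.01648 − 1 = 14.1153.
α = 0.47·14.1153 = 6.63, β = 0.53·14.1153 = 7.48.

α = 6.63, β = 7.48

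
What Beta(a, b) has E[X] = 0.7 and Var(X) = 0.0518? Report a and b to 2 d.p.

a = 2.14, b = 0.92

Let s = a+b. The Beta variance is μ(1−μ)/(s+1).
So s+1 = μ(1−μ)/σ² = (0.7×0.3)/0.0518 = 0.21/0.0518 = 4.0541, giving s = 3.0541.
Then a = μs = 0.7×3.0541 = 2.14 and b = (1−μ)s = 0.3×3.0541 = 0.92.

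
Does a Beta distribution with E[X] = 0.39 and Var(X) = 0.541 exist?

No

A Beta with mean μ has variance μ(1−μ)/(α+β+1) < μ(1−μ).
Here μ(1−μ) = 0.39×0.61 = 0.2379, and 0.541 ≥ 0.2379.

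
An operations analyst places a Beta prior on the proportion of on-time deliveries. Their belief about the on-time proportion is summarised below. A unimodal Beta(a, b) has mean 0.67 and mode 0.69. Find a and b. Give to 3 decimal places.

a = 12.730, b = 6.270

With s = a+b: μ = a/s and mode = (a−1)/(s−2). Eliminating a = μs,
μs − 1 = m(s−2) ⇒ s(μ−m) = 1−2m ⇒ s = -0.38/-0.02 = 19.0000.
So a = μs = 12.730, b = (1−μ)s = 6.270.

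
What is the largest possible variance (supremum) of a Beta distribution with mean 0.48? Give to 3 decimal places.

Var = μ(1−μ)/(α+β+1), which approaches μ(1−μ) as α+β → 0.
So the supremum is μ(1−μ) = 0.48×0.52 = 0.250.

0.250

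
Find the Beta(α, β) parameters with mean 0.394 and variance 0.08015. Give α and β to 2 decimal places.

α = 0.78, β = 1.20

By moment matching, α+β = μ(1−μ)/σ² − 1 = (0.394·0.606)/0.08015 − 1 = 2.9790 − 1 = 1.9790.
Since α/(α+β) = μ, α = 0.394·1.9790 = 0.78 and β = 0.606·1.9790 = 1.20.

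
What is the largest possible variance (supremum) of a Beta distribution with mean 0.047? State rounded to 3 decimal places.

0.045

Var = μ(1−μ)/(α+β+1), which approaches μ(1−μ) as α+β → 0.
So the supremum is μ(1−μ) = 0.047×0.953 = 0.045.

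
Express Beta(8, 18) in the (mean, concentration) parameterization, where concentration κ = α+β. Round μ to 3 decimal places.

κ = α+β = 8+18 = 26; μ = α/κ = 8/26 = 0.308.

μ = 0.308, κ = 26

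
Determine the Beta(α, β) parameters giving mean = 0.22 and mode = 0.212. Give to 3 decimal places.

α = 15.840, β = 56.160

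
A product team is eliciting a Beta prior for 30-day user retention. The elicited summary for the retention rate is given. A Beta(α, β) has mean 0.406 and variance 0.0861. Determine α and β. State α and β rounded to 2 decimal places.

Let s = α+β. The Beta variance is μ(1−μ)/(s+1).
So s+1 = μ(1−μ)/σ² = (0.406×0.594)/0.0861 = 0.241164/0.0861 = 2.8010, giving s = 1.8010.
Then α = μs = 0.406×1.8010 = 0.73 and β = (1−μ)s = 0.594×1.8010 = 1.07.

α = 0.73, β = 1.07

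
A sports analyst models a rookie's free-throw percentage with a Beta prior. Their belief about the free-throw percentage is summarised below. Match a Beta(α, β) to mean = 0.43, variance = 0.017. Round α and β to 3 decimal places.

α = 5.770, β = 7.648

By moment matching, α+β = μ(1−μ)/σ² − 1 = (0.43·0.57)/0.017 − 1 = 14.4176 − 1 = 13.4176.
Since α/(α+β) = μ, α = 0.43·13.4176 = 5.770 and β = 0.57·13.4176 = 7.648.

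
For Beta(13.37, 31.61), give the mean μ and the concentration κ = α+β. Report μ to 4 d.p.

μ = 0.2972, κ = 44.98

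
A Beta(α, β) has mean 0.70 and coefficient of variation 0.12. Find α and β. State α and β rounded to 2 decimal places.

α = 20.13, β = 8.63

σ = CV·μ = 0.12×0.70 = 0.08400, so σ² = 0.007056.
s+1 = μ(1−μ)/σ² = 0.2100/0.007056 = 29.7619, so s = α+β = 28.7619.
α = μs = 20.13, β = (1−μ)s = 8.63.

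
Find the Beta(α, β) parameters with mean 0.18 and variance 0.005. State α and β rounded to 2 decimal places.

Let s = α+β. The Beta variance is μ(1−μ)/(s+1).
So s+1 = μ(1−μ)/σ² = (0.18×0.82)/0.005 = 0.1476/0.005 = 29.5200, giving s = 28.5200.
Then α = μs = 0.18×28.5200 = 5.13 and β = (1−μ)s = 0.82×28.5200 = 23.39.

α = 5.13, β = 23.39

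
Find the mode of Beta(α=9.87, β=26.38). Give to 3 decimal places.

0.259

The density x^(α−1)(1−x)^(β−1) is maximised at (α−1)/(α+β−2) = 8.87/34.25 = 0.259.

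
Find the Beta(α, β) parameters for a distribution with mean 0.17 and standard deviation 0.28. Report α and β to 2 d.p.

σ² = 0.28² = 0.0784.
With s = α+β, Var = μ(1−μ)/(s+1), so s+1 = (0.17×0.83)/0.0784 = 1.7997 and s = 0.7997.
α = μs = 0.14, β = (1−μ)s = 0.66.

α = 0.14, β = 0.66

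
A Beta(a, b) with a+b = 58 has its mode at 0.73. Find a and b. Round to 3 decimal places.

a = 41.880, b = 16.120

Since the density peak of Beta(a,b) is at (a−1)/(a+b−2),
a = 1 + 0.73(58−2) = 41.880 and b = 58 − 41.880 = 16.120.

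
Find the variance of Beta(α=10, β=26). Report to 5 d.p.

0.00542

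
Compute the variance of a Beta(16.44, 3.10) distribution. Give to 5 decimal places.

0.00650

Var = αβ/[(α+β)²(α+β+1)] = (16.44×3.10)/(19.54²×20.54) = 50.9640/7842.410264 = 0.00650.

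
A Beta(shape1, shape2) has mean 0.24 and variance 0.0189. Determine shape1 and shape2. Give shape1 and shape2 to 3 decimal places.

By moment matching, shape1+shape2 = μ(1−μ)/σ² − 1 = (0.24·0.76)/0.0189 − 1 = 9.6508 − 1 = 8.6508.
Since shape1/(shape1+shape2) = μ, shape1 = 0.24·8.6508 = 2.076 and shape2 = 0.76·8.6508 = 6.575.

shape1 = 2.076, shape2 = 6.575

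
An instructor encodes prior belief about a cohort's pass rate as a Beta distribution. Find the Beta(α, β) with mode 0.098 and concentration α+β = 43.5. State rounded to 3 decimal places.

For α,β>1 the mode is (α−1)/(α+β−2), so α = mode·(κ−2)+1 = 0.098×41.5+1 = 5.067.
And β = (1−mode)·(κ−2)+1 = 0.902×41.5+1 = 38.433.

α = 5.067, β = 38.433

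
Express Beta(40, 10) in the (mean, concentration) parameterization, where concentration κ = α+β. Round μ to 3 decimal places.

μ = 0.800, κ = 50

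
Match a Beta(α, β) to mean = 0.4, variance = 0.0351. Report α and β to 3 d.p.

α = 2.335, β = 3.503

Write ν = α+β; then α = μν and Var = μ(1−μ)/(ν+1).
ν = μ(1−μ)/Var − 1 = 0.24/0.0351 − 1 = 5.8376.
α = 0.4·5.8376 = 2.335, β = 0.6·5.8376 = 3.503.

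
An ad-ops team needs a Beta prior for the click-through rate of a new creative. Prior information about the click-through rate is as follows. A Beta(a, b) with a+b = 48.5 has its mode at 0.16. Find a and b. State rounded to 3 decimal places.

a = 8.440, b = 40.060

Since the density peak of Beta(a,b) is at (a−1)/(a+b−2),
a = 1 + 0.16(48.5−2) = 8.440 and b = 48.5 − 8.440 = 40.060.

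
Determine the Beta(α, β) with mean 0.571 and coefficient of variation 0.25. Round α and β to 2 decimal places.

α = 6.29, β = 4.73

Var = (CV·μ)² = (0.25×0.571)² = 0.020378.
α+β = μ(1−μ)/Var − 1 = 0.244959/0.020378 − 1 = 11.0210.
Thus α = 0.571·11.0210 = 6.29 and β = 0.429·11.0210 = 4.73.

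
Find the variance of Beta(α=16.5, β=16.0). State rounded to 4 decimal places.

α+β = 32.5 and αβ = 264.00, so Var = αβ/[(α+β)²(α+β+1)] = 264.00/35384.375 = 0.0075.

0.0075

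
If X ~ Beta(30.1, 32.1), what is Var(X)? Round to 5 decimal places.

0.00395

Var = αβ/[(α+β)²(α+β+1)] = (30.1×32.1)/(62.2²×63.2) = 966.21/244510.688 = 0.00395.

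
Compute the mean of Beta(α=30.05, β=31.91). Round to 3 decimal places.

0.485

E[X] = α/(α+β) = 30.05/61.96 = 0.485.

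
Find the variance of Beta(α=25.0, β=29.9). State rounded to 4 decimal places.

μ = 25.0/54.9 = 0.455373; Var = μ(1−μ)/(α+β+1) = 0.2480085/55.9 = 0.0044.

0.0044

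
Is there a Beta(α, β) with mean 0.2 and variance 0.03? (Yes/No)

For any Beta, Var(X) < E[X]·(1−E[X]).
Here μ(1−μ) = 0.2×0.8 = 0.16, and 0.03 < 0.16.

Yes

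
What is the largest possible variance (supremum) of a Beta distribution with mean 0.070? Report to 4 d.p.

For fixed mean μ the Beta variance is μ(1−μ)/(α+β+1), increasing as α+β decreases.
Its least upper bound (not attained) is μ(1−μ) = 0.070·0.930 = 0.0651.

0.0651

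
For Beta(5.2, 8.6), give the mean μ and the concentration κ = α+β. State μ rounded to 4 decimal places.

μ = 0.3768, κ = 13.8

κ = α+β = 5.2+8.6 = 13.8; μ = α/κ = 5.2/13.8 = 0.3768.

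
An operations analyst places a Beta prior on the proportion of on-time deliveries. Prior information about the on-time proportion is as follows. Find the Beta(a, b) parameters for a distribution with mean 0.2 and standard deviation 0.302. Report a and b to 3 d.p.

σ² = 0.302² = 0.091204.
With s = a+b, Var = μ(1−μ)/(s+1), so s+1 = (0.2×0.8)/0.091204 = 1.7543 and s = 0.7543.
a = μs = 0.151, b = (1−μ)s = 0.603.

a = 0.151, b = 0.603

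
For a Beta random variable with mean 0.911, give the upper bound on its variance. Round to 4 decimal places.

0.0811

Var = μ(1−μ)/(α+β+1), which approaches μ(1−μ) as α+β → 0.
So the supremum is μ(1−μ) = 0.911×0.089 = 0.0811.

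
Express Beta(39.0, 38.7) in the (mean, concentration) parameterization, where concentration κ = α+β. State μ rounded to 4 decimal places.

κ = α+β = 39.0+38.7 = 77.7; μ = α/κ = 39.0/77.7 = 0.5019.

μ = 0.5019, κ = 77.7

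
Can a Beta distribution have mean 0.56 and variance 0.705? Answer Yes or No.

No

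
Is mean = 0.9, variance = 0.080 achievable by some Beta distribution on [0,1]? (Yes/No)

Yes

For any Beta, Var(X) < E[X]·(1−E[X]).
Here μ(1−μ) = 0.9×0.1 = 0.09, and 0.080 < 0.09.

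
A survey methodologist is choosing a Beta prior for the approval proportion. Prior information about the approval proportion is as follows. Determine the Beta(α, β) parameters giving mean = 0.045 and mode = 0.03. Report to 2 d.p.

α = 2.82, β = 59.85

Let s = α+β. Mean gives α = μs = 0.045s; mode gives (α−1)/(s−2) = 0.03.
Substituting: 0.045s − 1 = 0.03(s−2) = 0.03s − 0.06, so 0.015s = 0.94 and s = 62.6667.
Then α = 0.045×62.6667 = 2.82 and β = s−α = 59.85.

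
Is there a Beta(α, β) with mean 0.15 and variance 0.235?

No

For any Beta, Var(X) < E[X]·(1−E[X]).
Here μ(1−μ) = 0.15×0.85 = 0.1275, and 0.235 ≥ 0.1275.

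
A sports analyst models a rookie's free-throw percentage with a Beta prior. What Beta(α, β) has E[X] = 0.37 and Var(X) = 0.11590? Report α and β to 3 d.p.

α = 0.374, β = 0.637

Write ν = α+β; then α = μν and Var = μ(1−μ)/(ν+1).
ν = μ(1−μ)/Var − 1 = 0.2331/0.11590 − 1 = 1.0112.
α = 0.37·1.0112 = 0.374, β = 0.63·1.0112 = 0.637.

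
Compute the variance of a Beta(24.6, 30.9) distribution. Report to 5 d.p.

0.00437

Var = αβ/[(α+β)²(α+β+1)] = (24.6×30.9)/(55.5²×56.5) = 760.14/174034.125 = 0.00437.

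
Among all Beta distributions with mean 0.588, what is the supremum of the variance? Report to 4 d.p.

Var = μ(1−μ)/(α+β+1), which approaches μ(1−μ) as α+β → 0.
So the supremum is μ(1−μ) = 0.588×0.412 = 0.2423.

0.2423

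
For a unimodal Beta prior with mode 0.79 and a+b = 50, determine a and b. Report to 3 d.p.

Since the density peak of Beta(a,b) is at (a−1)/(a+b−2),
a = 1 + 0.79(50−2) = 38.920 and b = 50 − 38.920 = 11.080.

a = 38.920, b = 11.080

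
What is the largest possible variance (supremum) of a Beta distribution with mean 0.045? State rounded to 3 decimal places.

For fixed mean μ the Beta variance is μ(1−μ)/(α+β+1), increasing as α+β decreases.
Its least upper bound (not attained) is μ(1−μ) = 0.045·0.955 = 0.043.

0.043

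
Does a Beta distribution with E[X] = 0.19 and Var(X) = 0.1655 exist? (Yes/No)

No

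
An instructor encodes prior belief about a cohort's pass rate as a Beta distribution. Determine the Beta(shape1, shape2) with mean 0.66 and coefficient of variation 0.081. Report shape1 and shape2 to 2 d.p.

σ = CV·μ = 0.081×0.66 = 0.05346, so σ² = 0.002858.
s+1 = μ(1−μ)/σ² = 0.2244/0.002858 = 78.5172, so s = shape1+shape2 = 77.5172.
shape1 = μs = 51.16, shape2 = (1−μ)s = 26.36.

shape1 = 51.16, shape2 = 26.36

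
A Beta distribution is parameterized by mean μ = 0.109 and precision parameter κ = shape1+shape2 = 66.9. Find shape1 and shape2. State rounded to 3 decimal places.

shape1 = μκ = 0.109×66.9 = 7.292 and shape2 = (1−μ)κ = 0.891×66.9 = 59.608.

shape1 = 7.292, shape2 = 59.608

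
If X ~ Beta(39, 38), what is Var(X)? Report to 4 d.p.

0.0032

α+β = 77 and αβ = 1482, so Var = αβ/[(α+β)²(α+β+1)] = 1482/462462 = 0.0032.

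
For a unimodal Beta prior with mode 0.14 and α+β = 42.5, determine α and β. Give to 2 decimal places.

For α,β>1 the mode is (α−1)/(α+β−2), so α = mode·(κ−2)+1 = 0.14×40.5+1 = 6.67.
And β = (1−mode)·(κ−2)+1 = 0.86×40.5+1 = 35.83.

α = 6.67, β = 35.83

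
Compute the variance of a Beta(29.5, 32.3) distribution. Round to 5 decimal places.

α+β = 61.8 and αβ = 952.85, so Var = αβ/[(α+β)²(α+β+1)] = 952.85/239848.272 = 0.00397.

0.00397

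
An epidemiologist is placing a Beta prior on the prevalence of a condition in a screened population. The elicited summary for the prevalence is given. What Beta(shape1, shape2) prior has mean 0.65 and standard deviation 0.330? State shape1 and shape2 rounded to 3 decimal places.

Variance = 0.330² = 0.108900. The moment-matching identity shape1+shape2 = μ(1−μ)/Var − 1 gives
shape1+shape2 = 0.2275/0.108900 − 1 = 1.0891, so shape1 = μ·1.0891 = 0.708 and shape2 = (1−μ)·1.0891 = 0.381.

shape1 = 0.708, shape2 = 0.381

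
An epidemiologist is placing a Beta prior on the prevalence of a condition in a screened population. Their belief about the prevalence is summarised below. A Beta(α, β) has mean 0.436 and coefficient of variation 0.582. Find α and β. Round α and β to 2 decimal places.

σ = CV·μ = 0.582×0.436 = 0.25375, so σ² = 0.064390.
s+1 = μ(1−μ)/σ² = 0.245904/0.064390 = 3.8190, so s = α+β = 2.8190.
α = μs = 1.23, β = (1−μ)s = 1.59.

α = 1.23, β = 1.59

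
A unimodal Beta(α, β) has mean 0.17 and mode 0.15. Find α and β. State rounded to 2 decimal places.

Let s = α+β. Mean gives α = μs = 0.17s; mode gives (α−1)/(s−2) = 0.15.
Substituting: 0.17s − 1 = 0.15(s−2) = 0.15s − 0.30, so 0.02s = 0.70 and s = 35.0000.
Then α = 0.17×35.0000 = 5.95 and β = s−α = 29.05.

α = 5.95, β = 29.05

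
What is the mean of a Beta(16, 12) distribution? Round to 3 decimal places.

The Beta mean is α/(α+β) = 16/(16+12) = 0.571.

0.571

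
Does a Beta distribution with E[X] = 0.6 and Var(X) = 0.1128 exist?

The Beta variance bound is σ² < μ(1−μ).
Here μ(1−μ) = 0.6×0.4 = 0.24, and 0.1128 < 0.24.

Yes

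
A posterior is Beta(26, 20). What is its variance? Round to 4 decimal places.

0.0052

μ = 26/46 = 0.565217; Var = μ(1−μ)/(α+β+1) = 0.2457467/47 = 0.0052.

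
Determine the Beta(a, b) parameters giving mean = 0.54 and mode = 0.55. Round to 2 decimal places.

a = 5.40, b = 4.60

With s = a+b: μ = a/s and mode = (a−1)/(s−2). Eliminating a = μs,
μs − 1 = m(s−2) ⇒ s(μ−m) = 1−2m ⇒ s = -0.10/-0.01 = 10.0000.
So a = μs = 5.40, b = (1−μ)s = 4.60.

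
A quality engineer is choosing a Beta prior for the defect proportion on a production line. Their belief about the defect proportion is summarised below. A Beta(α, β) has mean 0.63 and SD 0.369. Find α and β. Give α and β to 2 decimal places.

α = 0.45, β = 0.26

Variance = 0.369² = 0.136161. The moment-matching identity α+β = μ(1−μ)/Var − 1 gives
α+β = 0.2331/0.136161 − 1 = 0.7119, so α = μ·0.7119 = 0.45 and β = (1−μ)·0.7119 = 0.26.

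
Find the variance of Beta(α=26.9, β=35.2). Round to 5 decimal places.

α+β = 62.1 and αβ = 946.88, so Var = αβ/[(α+β)²(α+β+1)] = 946.88/243339.471 = 0.00389.

0.00389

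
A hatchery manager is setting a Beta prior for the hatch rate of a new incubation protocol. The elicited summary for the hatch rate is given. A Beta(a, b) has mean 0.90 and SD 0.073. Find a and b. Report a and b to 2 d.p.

a = 14.30, b = 1.59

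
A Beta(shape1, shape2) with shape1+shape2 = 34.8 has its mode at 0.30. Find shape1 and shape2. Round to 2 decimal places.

shape1 = 10.84, shape2 = 23.96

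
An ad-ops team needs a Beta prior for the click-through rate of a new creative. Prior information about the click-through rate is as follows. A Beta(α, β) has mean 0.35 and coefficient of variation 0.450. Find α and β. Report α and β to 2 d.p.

α = 2.86, β = 5.31

σ = CV·μ = 0.450×0.35 = 0.15750, so σ² = 0.024806.
s+1 = μ(1−μ)/σ² = 0.2275/0.024806 = 9.1711, so s = α+β = 8.1711.
α = μs = 2.86, β = (1−μ)s = 5.31.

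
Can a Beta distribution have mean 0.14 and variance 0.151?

No

A Beta with mean μ has variance μ(1−μ)/(α+β+1) < μ(1−μ).
Here μ(1−μ) = 0.14×0.86 = 0.1204, and 0.151 ≥ 0.1204.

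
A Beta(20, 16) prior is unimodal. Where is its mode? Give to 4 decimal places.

With α,β > 1, mode = (α−1)/(α+β−2) = 19/34 = 0.5588.

0.5588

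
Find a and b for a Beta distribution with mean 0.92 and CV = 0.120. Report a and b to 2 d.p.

σ = CV·μ = 0.120×0.92 = 0.11040, so σ² = 0.012188.
s+1 = μ(1−μ)/σ² = 0.0736/0.012188 = 6.0386, so s = a+b = 5.0386.
a = μs = 4.64, b = (1−μ)s = 0.40.

a = 4.64, b = 0.40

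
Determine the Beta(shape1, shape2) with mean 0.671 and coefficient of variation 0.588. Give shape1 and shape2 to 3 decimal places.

Var = (CV·μ)² = (0.588×0.671)² = 0.155668.
shape1+shape2 = μ(1−μ)/Var − 1 = 0.220759/0.155668 − 1 = 0.4181.
Thus shape1 = 0.671·0.4181 = 0.281 and shape2 = 0.329·0.4181 = 0.138.

shape1 = 0.281, shape2 = 0.138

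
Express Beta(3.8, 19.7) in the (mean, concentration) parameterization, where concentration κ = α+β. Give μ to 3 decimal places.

μ = 0.162, κ = 23.5

κ = α+β = 3.8+19.7 = 23.5; μ = α/κ = 3.8/23.5 = 0.162.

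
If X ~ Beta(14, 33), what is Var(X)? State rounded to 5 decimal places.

0.00436

μ = 14/47 = 0.297872; Var = μ(1−μ)/(α+β+1) = 0.2091444/48 = 0.00436.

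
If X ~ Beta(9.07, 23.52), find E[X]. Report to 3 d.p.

0.278

The Beta mean is α/(α+β) = 9.07/(9.07+23.52) = 0.278.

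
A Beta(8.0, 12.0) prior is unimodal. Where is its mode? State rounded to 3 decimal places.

With α,β > 1, mode = (α−1)/(α+β−2) = 7.0/18.0 = 0.389.

0.389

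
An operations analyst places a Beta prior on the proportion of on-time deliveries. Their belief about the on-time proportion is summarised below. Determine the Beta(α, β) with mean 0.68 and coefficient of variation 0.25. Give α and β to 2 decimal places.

Var = (CV·μ)² = (0.25×0.68)² = 0.028900.
α+β = μ(1−μ)/Var − 1 = 0.2176/0.028900 − 1 = 6.5294.
Thus α = 0.68·6.5294 = 4.44 and β = 0.32·6.5294 = 2.09.

α = 4.44, β = 2.09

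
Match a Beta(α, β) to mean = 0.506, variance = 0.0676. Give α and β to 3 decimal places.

α = 1.365, β = 1.333

By moment matching, α+β = μ(1−μ)/σ² − 1 = (0.506·0.494)/0.0676 − 1 = 3.6977 − 1 = 2.6977.
Since α/(α+β) = μ, α = 0.506·2.6977 = 1.365 and β = 0.494·2.6977 = 1.333.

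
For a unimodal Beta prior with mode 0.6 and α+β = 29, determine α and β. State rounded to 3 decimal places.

Since the density peak of Beta(α,β) is at (α−1)/(α+β−2),
α = 1 + 0.6(29−2) = 17.200 and β = 29 − 17.200 = 11.800.

α = 17.200, β = 11.800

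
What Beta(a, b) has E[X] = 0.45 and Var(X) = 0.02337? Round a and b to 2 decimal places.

By moment matching, a+b = μ(1−μ)/σ² − 1 = (0.45·0.55)/0.02337 − 1 = 10.5905 − 1 = 9.5905.
Since a/(a+b) = μ, a = 0.45·9.5905 = 4.32 and b = 0.55·9.5905 = 5.27.

a = 4.32, b = 5.27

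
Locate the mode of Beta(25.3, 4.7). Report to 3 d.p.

The density x^(α−1)(1−x)^(β−1) is maximised at (α−1)/(α+β−2) = 24.3/28.0 = 0.868.

0.868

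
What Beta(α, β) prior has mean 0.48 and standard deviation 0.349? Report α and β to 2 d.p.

α = 0.50, β = 0.55

Variance = 0.349² = 0.121801. The moment-matching identity α+β = μ(1−μ)/Var − 1 gives
α+β = 0.2496/0.121801 − 1 = 1.0492, so α = μ·1.0492 = 0.50 and β = (1−μ)·1.0492 = 0.55.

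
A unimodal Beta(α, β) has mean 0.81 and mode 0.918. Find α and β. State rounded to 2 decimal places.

Let s = α+β. Mean gives α = μs = 0.81s; mode gives (α−1)/(s−2) = 0.918.
Substituting: 0.81s − 1 = 0.918(s−2) = 0.918s − 1.836, so -0.108s = -0.836 and s = 7.7407.
Then α = 0.81×7.7407 = 6.27 and β = s−α = 1.47.

α = 6.27, β = 1.47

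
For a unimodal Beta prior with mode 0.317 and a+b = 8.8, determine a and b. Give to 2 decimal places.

a = 3.16, b = 5.64

Mode = (a−1)/(κ−2) with κ = a+b, so a−1 = 0.317·6.8 = 2.16.
a = 3.16; b = κ − a = 5.64.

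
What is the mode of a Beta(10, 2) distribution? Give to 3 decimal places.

0.900

The density x^(α−1)(1−x)^(β−1) is maximised at (α−1)/(α+β−2) = 9/10 = 0.900.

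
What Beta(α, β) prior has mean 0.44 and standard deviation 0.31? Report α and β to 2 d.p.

α = 0.69, β = 0.88

Variance = 0.31² = 0.0961. The moment-matching identity α+β = μ(1−μ)/Var − 1 gives
α+β = 0.2464/0.0961 − 1 = 1.5640, so α = μ·1.5640 = 0.69 and β = (1−μ)·1.5640 = 0.88.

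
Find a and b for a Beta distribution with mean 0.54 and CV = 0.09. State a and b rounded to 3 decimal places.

a = 56.250, b = 47.917

Var = (CV·μ)² = (0.09×0.54)² = 0.002362.
a+b = μ(1−μ)/Var − 1 = 0.2484/0.002362 − 1 = 104.1669.
Thus a = 0.54·104.1669 = 56.250 and b = 0.46·104.1669 = 47.917.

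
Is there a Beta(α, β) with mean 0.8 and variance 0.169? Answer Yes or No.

No

The Beta variance bound is σ² < μ(1−μ).
Here μ(1−μ) = 0.8×0.2 = 0.16, and 0.169 ≥ 0.16.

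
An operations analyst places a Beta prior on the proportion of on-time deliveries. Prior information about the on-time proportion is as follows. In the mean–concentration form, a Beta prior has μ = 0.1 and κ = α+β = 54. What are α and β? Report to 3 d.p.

α = 5.400, β = 48.600

Split κ in proportion μ : (1−μ): α = 0.1·54 = 5.400, β = 54 − 5.400 = 48.600.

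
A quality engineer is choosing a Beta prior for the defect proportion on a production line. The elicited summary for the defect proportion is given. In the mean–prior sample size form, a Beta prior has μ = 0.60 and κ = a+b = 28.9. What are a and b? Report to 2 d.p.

a = 17.34, b = 11.56

Split κ in proportion μ : (1−μ): a = 0.60·28.9 = 17.34, b = 28.9 − 17.34 = 11.56.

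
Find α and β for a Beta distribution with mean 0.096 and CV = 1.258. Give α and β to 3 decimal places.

α = 0.475, β = 4.475

σ = CV·μ = 1.258×0.096 = 0.12077, so σ² = 0.014585.
s+1 = μ(1−μ)/σ² = 0.086784/0.014585 = 5.9503, so s = α+β = 4.9503.
α = μs = 0.475, β = (1−μ)s = 4.475.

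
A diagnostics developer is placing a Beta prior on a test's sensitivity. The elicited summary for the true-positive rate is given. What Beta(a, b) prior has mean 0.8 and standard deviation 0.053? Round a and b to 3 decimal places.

a = 44.768, b = 11.192

σ² = 0.053² = 0.002809.
With s = a+b, Var = μ(1−μ)/(s+1), so s+1 = (0.8×0.2)/0.002809 = 56.9598 and s = 55.9598.
a = μs = 44.768, b = (1−μ)s = 11.192.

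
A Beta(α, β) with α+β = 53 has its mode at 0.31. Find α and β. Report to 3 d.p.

α = 16.810, β = 36.190

Since the density peak of Beta(α,β) is at (α−1)/(α+β−2),
α = 1 + 0.31(53−2) = 16.810 and β = 53 − 16.810 = 36.190.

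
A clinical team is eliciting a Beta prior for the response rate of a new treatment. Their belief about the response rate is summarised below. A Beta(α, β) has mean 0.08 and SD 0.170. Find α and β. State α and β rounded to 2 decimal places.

α = 0.12, β = 1.42

σ² = 0.170² = 0.028900.
With s = α+β, Var = μ(1−μ)/(s+1), so s+1 = (0.08×0.92)/0.028900 = 2.5467 and s = 1.5467.
α = μs = 0.12, β = (1−μ)s = 1.42.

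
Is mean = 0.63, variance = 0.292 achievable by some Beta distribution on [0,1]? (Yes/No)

For any Beta, Var(X) < E[X]·(1−E[X]).
Here μ(1−μ) = 0.63×0.37 = 0.2331, and 0.292 ≥ 0.2331.

No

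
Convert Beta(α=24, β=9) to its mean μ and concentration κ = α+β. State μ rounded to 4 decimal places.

μ = 0.7273, κ = 33

κ = α+β = 24+9 = 33; μ = α/κ = 24/33 = 0.7273.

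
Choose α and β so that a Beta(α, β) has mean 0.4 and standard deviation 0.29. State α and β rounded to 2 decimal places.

First σ² = 0.0841. Setting α = μn, β = (1−μ)n with n = α+β,
μ(1−μ)/(n+1) = 0.0841 ⇒ n+1 = 0.24/0.0841 = 2.8537 ⇒ n = 1.8537.
Hence α = 0.4×1.8537 = 0.74, β = 0.6×1.8537 = 1.11.

α = 0.74, β = 1.11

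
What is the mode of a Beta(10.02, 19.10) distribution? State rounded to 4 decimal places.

With α,β > 1, mode = (α−1)/(α+β−2) = 9.02/27.12 = 0.3326.

0.3326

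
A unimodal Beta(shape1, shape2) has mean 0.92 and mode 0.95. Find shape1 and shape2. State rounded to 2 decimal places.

shape1 = 27.60, shape2 = 2.40

With s = shape1+shape2: μ = shape1/s and mode = (shape1−1)/(s−2). Eliminating shape1 = μs,
μs − 1 = m(s−2) ⇒ s(μ−m) = 1−2m ⇒ s = -0.90/-0.03 = 30.0000.
So shape1 = μs = 27.60, shape2 = (1−μ)s = 2.40.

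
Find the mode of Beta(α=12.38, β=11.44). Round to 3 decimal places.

The density x^(α−1)(1−x)^(β−1) is maximised at (α−1)/(α+β−2) = 11.38/21.82 = 0.522.

0.522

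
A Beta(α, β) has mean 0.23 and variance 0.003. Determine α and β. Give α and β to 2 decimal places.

α = 13.35, β = 44.69

Let s = α+β. The Beta variance is μ(1−μ)/(s+1).
So s+1 = μ(1−μ)/σ² = (0.23×0.77)/0.003 = 0.1771/0.003 = 59.0333, giving s = 58.0333.
Then α = μs = 0.23×58.0333 = 13.35 and β = (1−μ)s = 0.77×58.0333 = 44.69.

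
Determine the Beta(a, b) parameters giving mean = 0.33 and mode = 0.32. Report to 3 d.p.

a = 11.880, b = 24.120

Let s = a+b. Mean gives a = μs = 0.33s; mode gives (a−1)/(s−2) = 0.32.
Substituting: 0.33s − 1 = 0.32(s−2) = 0.32s − 0.64, so 0.01s = 0.36 and s = 36.0000.
Then a = 0.33×36.0000 = 11.880 and b = s−a = 24.120.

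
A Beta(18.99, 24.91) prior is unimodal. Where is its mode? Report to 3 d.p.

The density x^(α−1)(1−x)^(β−1) is maximised at (α−1)/(α+β−2) = 17.99/41.90 = 0.429.

0.429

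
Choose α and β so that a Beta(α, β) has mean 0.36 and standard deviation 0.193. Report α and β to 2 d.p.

First σ² = 0.037249. Setting α = μn, β = (1−μ)n with n = α+β,
μ(1−μ)/(n+1) = 0.037249 ⇒ n+1 = 0.2304/0.037249 = 6.1854 ⇒ n = 5.1854.
Hence α = 0.36×5.1854 = 1.87, β = 0.64×5.1854 = 3.32.

α = 1.87, β = 3.32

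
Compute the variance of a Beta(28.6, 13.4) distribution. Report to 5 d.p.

Var = αβ/[(α+β)²(α+β+1)] = (28.6×13.4)/(42.0²×43.0) = 383.24/75852.000 = 0.00505.

0.00505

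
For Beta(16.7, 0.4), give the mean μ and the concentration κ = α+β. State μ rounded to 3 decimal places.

μ = 0.977, κ = 17.1

κ = α+β = 16.7+0.4 = 17.1; μ = α/κ = 16.7/17.1 = 0.977.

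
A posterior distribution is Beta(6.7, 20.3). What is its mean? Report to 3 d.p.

The Beta mean is α/(α+β) = 6.7/(6.7+20.3) = 0.248.

0.248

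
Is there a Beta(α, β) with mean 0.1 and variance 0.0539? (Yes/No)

Yes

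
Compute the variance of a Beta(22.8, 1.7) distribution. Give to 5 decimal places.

0.00253

Var = αβ/[(α+β)²(α+β+1)] = (22.8×1.7)/(24.5²×25.5) = 38.76/15306.375 = 0.00253.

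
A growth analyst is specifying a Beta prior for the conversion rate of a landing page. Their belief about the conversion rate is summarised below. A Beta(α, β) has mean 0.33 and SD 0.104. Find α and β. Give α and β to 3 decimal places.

α = 6.416, β = 13.026

σ² = 0.104² = 0.010816.
With s = α+β, Var = μ(1−μ)/(s+1), so s+1 = (0.33×0.67)/0.010816 = 20.4419 and s = 19.4419.
α = μs = 6.416, β = (1−μ)s = 13.026.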